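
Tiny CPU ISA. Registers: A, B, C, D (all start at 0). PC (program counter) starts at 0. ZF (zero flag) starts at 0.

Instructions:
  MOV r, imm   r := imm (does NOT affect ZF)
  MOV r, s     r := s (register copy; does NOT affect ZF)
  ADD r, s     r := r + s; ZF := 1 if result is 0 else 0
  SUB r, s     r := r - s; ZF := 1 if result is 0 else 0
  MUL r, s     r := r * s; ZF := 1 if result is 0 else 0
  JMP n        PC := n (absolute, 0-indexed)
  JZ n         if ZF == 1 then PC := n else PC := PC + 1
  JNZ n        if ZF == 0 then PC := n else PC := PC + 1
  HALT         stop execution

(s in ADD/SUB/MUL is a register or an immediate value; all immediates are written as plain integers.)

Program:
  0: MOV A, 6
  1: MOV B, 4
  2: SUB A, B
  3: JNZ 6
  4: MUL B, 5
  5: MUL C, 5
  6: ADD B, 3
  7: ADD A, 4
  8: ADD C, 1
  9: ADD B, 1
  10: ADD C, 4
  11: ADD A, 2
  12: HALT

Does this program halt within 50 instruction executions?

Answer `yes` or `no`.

Step 1: PC=0 exec 'MOV A, 6'. After: A=6 B=0 C=0 D=0 ZF=0 PC=1
Step 2: PC=1 exec 'MOV B, 4'. After: A=6 B=4 C=0 D=0 ZF=0 PC=2
Step 3: PC=2 exec 'SUB A, B'. After: A=2 B=4 C=0 D=0 ZF=0 PC=3
Step 4: PC=3 exec 'JNZ 6'. After: A=2 B=4 C=0 D=0 ZF=0 PC=6
Step 5: PC=6 exec 'ADD B, 3'. After: A=2 B=7 C=0 D=0 ZF=0 PC=7
Step 6: PC=7 exec 'ADD A, 4'. After: A=6 B=7 C=0 D=0 ZF=0 PC=8
Step 7: PC=8 exec 'ADD C, 1'. After: A=6 B=7 C=1 D=0 ZF=0 PC=9
Step 8: PC=9 exec 'ADD B, 1'. After: A=6 B=8 C=1 D=0 ZF=0 PC=10
Step 9: PC=10 exec 'ADD C, 4'. After: A=6 B=8 C=5 D=0 ZF=0 PC=11
Step 10: PC=11 exec 'ADD A, 2'. After: A=8 B=8 C=5 D=0 ZF=0 PC=12
Step 11: PC=12 exec 'HALT'. After: A=8 B=8 C=5 D=0 ZF=0 PC=12 HALTED

Answer: yes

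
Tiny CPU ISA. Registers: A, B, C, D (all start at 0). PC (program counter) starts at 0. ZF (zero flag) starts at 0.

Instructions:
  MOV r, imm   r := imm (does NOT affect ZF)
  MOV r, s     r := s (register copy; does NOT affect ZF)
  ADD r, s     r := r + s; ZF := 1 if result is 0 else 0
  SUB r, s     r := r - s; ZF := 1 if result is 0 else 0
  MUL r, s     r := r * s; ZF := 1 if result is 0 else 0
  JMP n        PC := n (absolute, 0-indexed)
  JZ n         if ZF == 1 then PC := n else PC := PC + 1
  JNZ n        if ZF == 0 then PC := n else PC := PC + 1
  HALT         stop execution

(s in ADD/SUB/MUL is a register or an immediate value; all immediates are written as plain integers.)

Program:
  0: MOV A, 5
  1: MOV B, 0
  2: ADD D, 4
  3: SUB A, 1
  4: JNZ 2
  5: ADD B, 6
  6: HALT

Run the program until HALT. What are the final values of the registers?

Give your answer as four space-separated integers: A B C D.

Step 1: PC=0 exec 'MOV A, 5'. After: A=5 B=0 C=0 D=0 ZF=0 PC=1
Step 2: PC=1 exec 'MOV B, 0'. After: A=5 B=0 C=0 D=0 ZF=0 PC=2
Step 3: PC=2 exec 'ADD D, 4'. After: A=5 B=0 C=0 D=4 ZF=0 PC=3
Step 4: PC=3 exec 'SUB A, 1'. After: A=4 B=0 C=0 D=4 ZF=0 PC=4
Step 5: PC=4 exec 'JNZ 2'. After: A=4 B=0 C=0 D=4 ZF=0 PC=2
Step 6: PC=2 exec 'ADD D, 4'. After: A=4 B=0 C=0 D=8 ZF=0 PC=3
Step 7: PC=3 exec 'SUB A, 1'. After: A=3 B=0 C=0 D=8 ZF=0 PC=4
Step 8: PC=4 exec 'JNZ 2'. After: A=3 B=0 C=0 D=8 ZF=0 PC=2
Step 9: PC=2 exec 'ADD D, 4'. After: A=3 B=0 C=0 D=12 ZF=0 PC=3
Step 10: PC=3 exec 'SUB A, 1'. After: A=2 B=0 C=0 D=12 ZF=0 PC=4
Step 11: PC=4 exec 'JNZ 2'. After: A=2 B=0 C=0 D=12 ZF=0 PC=2
Step 12: PC=2 exec 'ADD D, 4'. After: A=2 B=0 C=0 D=16 ZF=0 PC=3
Step 13: PC=3 exec 'SUB A, 1'. After: A=1 B=0 C=0 D=16 ZF=0 PC=4
Step 14: PC=4 exec 'JNZ 2'. After: A=1 B=0 C=0 D=16 ZF=0 PC=2
Step 15: PC=2 exec 'ADD D, 4'. After: A=1 B=0 C=0 D=20 ZF=0 PC=3
Step 16: PC=3 exec 'SUB A, 1'. After: A=0 B=0 C=0 D=20 ZF=1 PC=4
Step 17: PC=4 exec 'JNZ 2'. After: A=0 B=0 C=0 D=20 ZF=1 PC=5
Step 18: PC=5 exec 'ADD B, 6'. After: A=0 B=6 C=0 D=20 ZF=0 PC=6
Step 19: PC=6 exec 'HALT'. After: A=0 B=6 C=0 D=20 ZF=0 PC=6 HALTED

Answer: 0 6 0 20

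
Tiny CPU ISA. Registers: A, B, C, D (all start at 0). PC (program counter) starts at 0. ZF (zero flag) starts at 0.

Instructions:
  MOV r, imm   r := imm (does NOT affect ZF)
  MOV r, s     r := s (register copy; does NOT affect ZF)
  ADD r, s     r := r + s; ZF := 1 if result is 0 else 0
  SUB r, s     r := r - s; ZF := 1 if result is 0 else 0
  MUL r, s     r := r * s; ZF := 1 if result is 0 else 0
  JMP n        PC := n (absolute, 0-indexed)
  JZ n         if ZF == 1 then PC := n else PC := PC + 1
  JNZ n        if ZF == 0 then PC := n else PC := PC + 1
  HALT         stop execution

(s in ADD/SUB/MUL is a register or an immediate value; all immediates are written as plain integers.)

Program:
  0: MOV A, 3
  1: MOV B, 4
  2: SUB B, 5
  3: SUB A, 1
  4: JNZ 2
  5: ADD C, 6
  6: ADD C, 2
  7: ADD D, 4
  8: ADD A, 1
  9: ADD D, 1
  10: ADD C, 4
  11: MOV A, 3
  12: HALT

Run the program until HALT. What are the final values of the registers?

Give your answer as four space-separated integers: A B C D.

Answer: 3 -11 12 5

Derivation:
Step 1: PC=0 exec 'MOV A, 3'. After: A=3 B=0 C=0 D=0 ZF=0 PC=1
Step 2: PC=1 exec 'MOV B, 4'. After: A=3 B=4 C=0 D=0 ZF=0 PC=2
Step 3: PC=2 exec 'SUB B, 5'. After: A=3 B=-1 C=0 D=0 ZF=0 PC=3
Step 4: PC=3 exec 'SUB A, 1'. After: A=2 B=-1 C=0 D=0 ZF=0 PC=4
Step 5: PC=4 exec 'JNZ 2'. After: A=2 B=-1 C=0 D=0 ZF=0 PC=2
Step 6: PC=2 exec 'SUB B, 5'. After: A=2 B=-6 C=0 D=0 ZF=0 PC=3
Step 7: PC=3 exec 'SUB A, 1'. After: A=1 B=-6 C=0 D=0 ZF=0 PC=4
Step 8: PC=4 exec 'JNZ 2'. After: A=1 B=-6 C=0 D=0 ZF=0 PC=2
Step 9: PC=2 exec 'SUB B, 5'. After: A=1 B=-11 C=0 D=0 ZF=0 PC=3
Step 10: PC=3 exec 'SUB A, 1'. After: A=0 B=-11 C=0 D=0 ZF=1 PC=4
Step 11: PC=4 exec 'JNZ 2'. After: A=0 B=-11 C=0 D=0 ZF=1 PC=5
Step 12: PC=5 exec 'ADD C, 6'. After: A=0 B=-11 C=6 D=0 ZF=0 PC=6
Step 13: PC=6 exec 'ADD C, 2'. After: A=0 B=-11 C=8 D=0 ZF=0 PC=7
Step 14: PC=7 exec 'ADD D, 4'. After: A=0 B=-11 C=8 D=4 ZF=0 PC=8
Step 15: PC=8 exec 'ADD A, 1'. After: A=1 B=-11 C=8 D=4 ZF=0 PC=9
Step 16: PC=9 exec 'ADD D, 1'. After: A=1 B=-11 C=8 D=5 ZF=0 PC=10
Step 17: PC=10 exec 'ADD C, 4'. After: A=1 B=-11 C=12 D=5 ZF=0 PC=11
Step 18: PC=11 exec 'MOV A, 3'. After: A=3 B=-11 C=12 D=5 ZF=0 PC=12
Step 19: PC=12 exec 'HALT'. After: A=3 B=-11 C=12 D=5 ZF=0 PC=12 HALTED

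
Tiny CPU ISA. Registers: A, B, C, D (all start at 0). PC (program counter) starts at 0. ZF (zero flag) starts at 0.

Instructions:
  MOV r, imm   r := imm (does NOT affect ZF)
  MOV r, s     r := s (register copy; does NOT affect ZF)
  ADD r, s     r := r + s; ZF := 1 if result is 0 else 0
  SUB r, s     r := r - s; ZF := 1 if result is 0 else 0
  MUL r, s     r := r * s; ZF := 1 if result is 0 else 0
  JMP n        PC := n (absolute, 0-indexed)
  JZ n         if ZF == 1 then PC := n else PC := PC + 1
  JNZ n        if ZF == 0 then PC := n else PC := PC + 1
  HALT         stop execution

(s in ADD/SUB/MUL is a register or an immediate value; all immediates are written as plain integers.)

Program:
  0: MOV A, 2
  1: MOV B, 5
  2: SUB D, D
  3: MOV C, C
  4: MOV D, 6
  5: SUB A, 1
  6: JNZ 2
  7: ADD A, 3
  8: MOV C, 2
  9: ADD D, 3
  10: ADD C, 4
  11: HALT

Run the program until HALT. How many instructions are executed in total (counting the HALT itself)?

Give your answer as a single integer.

Answer: 17

Derivation:
Step 1: PC=0 exec 'MOV A, 2'. After: A=2 B=0 C=0 D=0 ZF=0 PC=1
Step 2: PC=1 exec 'MOV B, 5'. After: A=2 B=5 C=0 D=0 ZF=0 PC=2
Step 3: PC=2 exec 'SUB D, D'. After: A=2 B=5 C=0 D=0 ZF=1 PC=3
Step 4: PC=3 exec 'MOV C, C'. After: A=2 B=5 C=0 D=0 ZF=1 PC=4
Step 5: PC=4 exec 'MOV D, 6'. After: A=2 B=5 C=0 D=6 ZF=1 PC=5
Step 6: PC=5 exec 'SUB A, 1'. After: A=1 B=5 C=0 D=6 ZF=0 PC=6
Step 7: PC=6 exec 'JNZ 2'. After: A=1 B=5 C=0 D=6 ZF=0 PC=2
Step 8: PC=2 exec 'SUB D, D'. After: A=1 B=5 C=0 D=0 ZF=1 PC=3
Step 9: PC=3 exec 'MOV C, C'. After: A=1 B=5 C=0 D=0 ZF=1 PC=4
Step 10: PC=4 exec 'MOV D, 6'. After: A=1 B=5 C=0 D=6 ZF=1 PC=5
Step 11: PC=5 exec 'SUB A, 1'. After: A=0 B=5 C=0 D=6 ZF=1 PC=6
Step 12: PC=6 exec 'JNZ 2'. After: A=0 B=5 C=0 D=6 ZF=1 PC=7
Step 13: PC=7 exec 'ADD A, 3'. After: A=3 B=5 C=0 D=6 ZF=0 PC=8
Step 14: PC=8 exec 'MOV C, 2'. After: A=3 B=5 C=2 D=6 ZF=0 PC=9
Step 15: PC=9 exec 'ADD D, 3'. After: A=3 B=5 C=2 D=9 ZF=0 PC=10
Step 16: PC=10 exec 'ADD C, 4'. After: A=3 B=5 C=6 D=9 ZF=0 PC=11
Step 17: PC=11 exec 'HALT'. After: A=3 B=5 C=6 D=9 ZF=0 PC=11 HALTED
Total instructions executed: 17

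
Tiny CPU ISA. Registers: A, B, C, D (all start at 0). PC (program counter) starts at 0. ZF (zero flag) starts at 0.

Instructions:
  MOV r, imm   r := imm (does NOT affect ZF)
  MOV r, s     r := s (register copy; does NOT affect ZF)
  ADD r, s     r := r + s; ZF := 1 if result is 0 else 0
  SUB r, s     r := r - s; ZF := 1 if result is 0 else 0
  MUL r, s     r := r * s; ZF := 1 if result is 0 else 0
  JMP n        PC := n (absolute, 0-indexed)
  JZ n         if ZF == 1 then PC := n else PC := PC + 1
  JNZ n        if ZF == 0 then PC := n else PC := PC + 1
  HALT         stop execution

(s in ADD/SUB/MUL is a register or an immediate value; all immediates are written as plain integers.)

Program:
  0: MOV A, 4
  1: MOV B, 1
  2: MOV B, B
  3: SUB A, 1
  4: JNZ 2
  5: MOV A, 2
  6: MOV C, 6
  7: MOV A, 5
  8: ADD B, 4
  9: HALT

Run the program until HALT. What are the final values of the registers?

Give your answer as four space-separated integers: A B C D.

Step 1: PC=0 exec 'MOV A, 4'. After: A=4 B=0 C=0 D=0 ZF=0 PC=1
Step 2: PC=1 exec 'MOV B, 1'. After: A=4 B=1 C=0 D=0 ZF=0 PC=2
Step 3: PC=2 exec 'MOV B, B'. After: A=4 B=1 C=0 D=0 ZF=0 PC=3
Step 4: PC=3 exec 'SUB A, 1'. After: A=3 B=1 C=0 D=0 ZF=0 PC=4
Step 5: PC=4 exec 'JNZ 2'. After: A=3 B=1 C=0 D=0 ZF=0 PC=2
Step 6: PC=2 exec 'MOV B, B'. After: A=3 B=1 C=0 D=0 ZF=0 PC=3
Step 7: PC=3 exec 'SUB A, 1'. After: A=2 B=1 C=0 D=0 ZF=0 PC=4
Step 8: PC=4 exec 'JNZ 2'. After: A=2 B=1 C=0 D=0 ZF=0 PC=2
Step 9: PC=2 exec 'MOV B, B'. After: A=2 B=1 C=0 D=0 ZF=0 PC=3
Step 10: PC=3 exec 'SUB A, 1'. After: A=1 B=1 C=0 D=0 ZF=0 PC=4
Step 11: PC=4 exec 'JNZ 2'. After: A=1 B=1 C=0 D=0 ZF=0 PC=2
Step 12: PC=2 exec 'MOV B, B'. After: A=1 B=1 C=0 D=0 ZF=0 PC=3
Step 13: PC=3 exec 'SUB A, 1'. After: A=0 B=1 C=0 D=0 ZF=1 PC=4
Step 14: PC=4 exec 'JNZ 2'. After: A=0 B=1 C=0 D=0 ZF=1 PC=5
Step 15: PC=5 exec 'MOV A, 2'. After: A=2 B=1 C=0 D=0 ZF=1 PC=6
Step 16: PC=6 exec 'MOV C, 6'. After: A=2 B=1 C=6 D=0 ZF=1 PC=7
Step 17: PC=7 exec 'MOV A, 5'. After: A=5 B=1 C=6 D=0 ZF=1 PC=8
Step 18: PC=8 exec 'ADD B, 4'. After: A=5 B=5 C=6 D=0 ZF=0 PC=9
Step 19: PC=9 exec 'HALT'. After: A=5 B=5 C=6 D=0 ZF=0 PC=9 HALTED

Answer: 5 5 6 0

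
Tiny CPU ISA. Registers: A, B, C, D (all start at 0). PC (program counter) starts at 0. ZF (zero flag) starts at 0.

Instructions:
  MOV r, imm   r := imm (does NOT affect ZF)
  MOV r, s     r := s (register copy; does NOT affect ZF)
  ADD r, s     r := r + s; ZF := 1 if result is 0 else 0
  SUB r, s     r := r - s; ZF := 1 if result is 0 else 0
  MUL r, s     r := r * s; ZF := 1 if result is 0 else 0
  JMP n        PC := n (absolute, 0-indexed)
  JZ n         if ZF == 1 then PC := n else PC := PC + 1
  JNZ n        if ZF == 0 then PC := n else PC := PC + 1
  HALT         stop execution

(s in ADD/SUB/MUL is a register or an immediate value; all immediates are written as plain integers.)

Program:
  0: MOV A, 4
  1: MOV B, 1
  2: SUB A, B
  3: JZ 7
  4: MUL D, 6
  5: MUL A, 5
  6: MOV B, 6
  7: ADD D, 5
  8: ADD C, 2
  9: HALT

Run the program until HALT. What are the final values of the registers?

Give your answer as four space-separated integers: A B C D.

Step 1: PC=0 exec 'MOV A, 4'. After: A=4 B=0 C=0 D=0 ZF=0 PC=1
Step 2: PC=1 exec 'MOV B, 1'. After: A=4 B=1 C=0 D=0 ZF=0 PC=2
Step 3: PC=2 exec 'SUB A, B'. After: A=3 B=1 C=0 D=0 ZF=0 PC=3
Step 4: PC=3 exec 'JZ 7'. After: A=3 B=1 C=0 D=0 ZF=0 PC=4
Step 5: PC=4 exec 'MUL D, 6'. After: A=3 B=1 C=0 D=0 ZF=1 PC=5
Step 6: PC=5 exec 'MUL A, 5'. After: A=15 B=1 C=0 D=0 ZF=0 PC=6
Step 7: PC=6 exec 'MOV B, 6'. After: A=15 B=6 C=0 D=0 ZF=0 PC=7
Step 8: PC=7 exec 'ADD D, 5'. After: A=15 B=6 C=0 D=5 ZF=0 PC=8
Step 9: PC=8 exec 'ADD C, 2'. After: A=15 B=6 C=2 D=5 ZF=0 PC=9
Step 10: PC=9 exec 'HALT'. After: A=15 B=6 C=2 D=5 ZF=0 PC=9 HALTED

Answer: 15 6 2 5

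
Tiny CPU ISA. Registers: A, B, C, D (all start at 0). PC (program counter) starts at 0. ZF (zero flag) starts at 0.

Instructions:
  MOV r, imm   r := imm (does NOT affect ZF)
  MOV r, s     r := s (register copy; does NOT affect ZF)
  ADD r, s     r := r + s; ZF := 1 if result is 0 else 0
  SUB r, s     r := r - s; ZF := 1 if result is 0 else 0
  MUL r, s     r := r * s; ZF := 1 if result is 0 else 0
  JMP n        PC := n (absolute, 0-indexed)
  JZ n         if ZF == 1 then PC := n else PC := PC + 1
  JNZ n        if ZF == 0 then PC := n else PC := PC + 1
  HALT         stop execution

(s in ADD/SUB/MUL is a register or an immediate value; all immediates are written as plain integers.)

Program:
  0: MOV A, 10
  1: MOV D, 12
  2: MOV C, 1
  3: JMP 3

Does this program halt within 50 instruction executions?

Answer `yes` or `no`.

Step 1: PC=0 exec 'MOV A, 10'. After: A=10 B=0 C=0 D=0 ZF=0 PC=1
Step 2: PC=1 exec 'MOV D, 12'. After: A=10 B=0 C=0 D=12 ZF=0 PC=2
Step 3: PC=2 exec 'MOV C, 1'. After: A=10 B=0 C=1 D=12 ZF=0 PC=3
Step 4: PC=3 exec 'JMP 3'. After: A=10 B=0 C=1 D=12 ZF=0 PC=3
State after step 4 equals state after step 3: the program is in a cycle of length 1 and will never halt.

Answer: no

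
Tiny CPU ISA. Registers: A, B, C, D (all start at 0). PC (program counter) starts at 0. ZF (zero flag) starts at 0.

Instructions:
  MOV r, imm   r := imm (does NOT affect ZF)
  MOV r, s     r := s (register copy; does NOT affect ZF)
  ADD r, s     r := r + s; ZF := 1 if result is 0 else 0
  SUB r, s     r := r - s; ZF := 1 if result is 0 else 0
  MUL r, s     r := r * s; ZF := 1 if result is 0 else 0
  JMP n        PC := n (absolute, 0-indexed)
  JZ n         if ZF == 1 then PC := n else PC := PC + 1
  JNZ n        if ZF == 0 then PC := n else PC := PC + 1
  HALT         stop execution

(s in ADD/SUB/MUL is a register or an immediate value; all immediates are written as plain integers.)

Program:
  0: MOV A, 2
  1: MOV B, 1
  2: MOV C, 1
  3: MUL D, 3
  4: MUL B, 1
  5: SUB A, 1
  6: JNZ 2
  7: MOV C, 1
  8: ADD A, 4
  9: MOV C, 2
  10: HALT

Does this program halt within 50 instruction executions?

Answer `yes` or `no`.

Answer: yes

Derivation:
Step 1: PC=0 exec 'MOV A, 2'. After: A=2 B=0 C=0 D=0 ZF=0 PC=1
Step 2: PC=1 exec 'MOV B, 1'. After: A=2 B=1 C=0 D=0 ZF=0 PC=2
Step 3: PC=2 exec 'MOV C, 1'. After: A=2 B=1 C=1 D=0 ZF=0 PC=3
Step 4: PC=3 exec 'MUL D, 3'. After: A=2 B=1 C=1 D=0 ZF=1 PC=4
Step 5: PC=4 exec 'MUL B, 1'. After: A=2 B=1 C=1 D=0 ZF=0 PC=5
Step 6: PC=5 exec 'SUB A, 1'. After: A=1 B=1 C=1 D=0 ZF=0 PC=6
Step 7: PC=6 exec 'JNZ 2'. After: A=1 B=1 C=1 D=0 ZF=0 PC=2
Step 8: PC=2 exec 'MOV C, 1'. After: A=1 B=1 C=1 D=0 ZF=0 PC=3
Step 9: PC=3 exec 'MUL D, 3'. After: A=1 B=1 C=1 D=0 ZF=1 PC=4
Step 10: PC=4 exec 'MUL B, 1'. After: A=1 B=1 C=1 D=0 ZF=0 PC=5
Step 11: PC=5 exec 'SUB A, 1'. After: A=0 B=1 C=1 D=0 ZF=1 PC=6
Step 12: PC=6 exec 'JNZ 2'. After: A=0 B=1 C=1 D=0 ZF=1 PC=7
Step 13: PC=7 exec 'MOV C, 1'. After: A=0 B=1 C=1 D=0 ZF=1 PC=8
Step 14: PC=8 exec 'ADD A, 4'. After: A=4 B=1 C=1 D=0 ZF=0 PC=9
Step 15: PC=9 exec 'MOV C, 2'. After: A=4 B=1 C=2 D=0 ZF=0 PC=10
Step 16: PC=10 exec 'HALT'. After: A=4 B=1 C=2 D=0 ZF=0 PC=10 HALTED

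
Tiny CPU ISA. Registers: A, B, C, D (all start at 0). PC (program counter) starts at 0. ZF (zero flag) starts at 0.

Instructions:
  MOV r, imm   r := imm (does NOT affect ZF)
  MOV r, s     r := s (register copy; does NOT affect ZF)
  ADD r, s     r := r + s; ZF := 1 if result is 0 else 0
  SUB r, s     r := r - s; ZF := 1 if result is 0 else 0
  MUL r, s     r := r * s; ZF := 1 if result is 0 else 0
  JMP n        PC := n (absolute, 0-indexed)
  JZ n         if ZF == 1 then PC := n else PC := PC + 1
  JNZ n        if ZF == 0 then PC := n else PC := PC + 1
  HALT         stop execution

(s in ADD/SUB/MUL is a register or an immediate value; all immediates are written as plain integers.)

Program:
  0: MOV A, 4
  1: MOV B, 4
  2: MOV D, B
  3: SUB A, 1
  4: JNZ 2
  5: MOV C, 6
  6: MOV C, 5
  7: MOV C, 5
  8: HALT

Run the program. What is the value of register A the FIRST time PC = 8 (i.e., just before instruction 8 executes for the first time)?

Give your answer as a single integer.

Step 1: PC=0 exec 'MOV A, 4'. After: A=4 B=0 C=0 D=0 ZF=0 PC=1
Step 2: PC=1 exec 'MOV B, 4'. After: A=4 B=4 C=0 D=0 ZF=0 PC=2
Step 3: PC=2 exec 'MOV D, B'. After: A=4 B=4 C=0 D=4 ZF=0 PC=3
Step 4: PC=3 exec 'SUB A, 1'. After: A=3 B=4 C=0 D=4 ZF=0 PC=4
Step 5: PC=4 exec 'JNZ 2'. After: A=3 B=4 C=0 D=4 ZF=0 PC=2
Step 6: PC=2 exec 'MOV D, B'. After: A=3 B=4 C=0 D=4 ZF=0 PC=3
Step 7: PC=3 exec 'SUB A, 1'. After: A=2 B=4 C=0 D=4 ZF=0 PC=4
Step 8: PC=4 exec 'JNZ 2'. After: A=2 B=4 C=0 D=4 ZF=0 PC=2
Step 9: PC=2 exec 'MOV D, B'. After: A=2 B=4 C=0 D=4 ZF=0 PC=3
Step 10: PC=3 exec 'SUB A, 1'. After: A=1 B=4 C=0 D=4 ZF=0 PC=4
Step 11: PC=4 exec 'JNZ 2'. After: A=1 B=4 C=0 D=4 ZF=0 PC=2
Step 12: PC=2 exec 'MOV D, B'. After: A=1 B=4 C=0 D=4 ZF=0 PC=3
Step 13: PC=3 exec 'SUB A, 1'. After: A=0 B=4 C=0 D=4 ZF=1 PC=4
Step 14: PC=4 exec 'JNZ 2'. After: A=0 B=4 C=0 D=4 ZF=1 PC=5
Step 15: PC=5 exec 'MOV C, 6'. After: A=0 B=4 C=6 D=4 ZF=1 PC=6
Step 16: PC=6 exec 'MOV C, 5'. After: A=0 B=4 C=5 D=4 ZF=1 PC=7
Step 17: PC=7 exec 'MOV C, 5'. After: A=0 B=4 C=5 D=4 ZF=1 PC=8
First time PC=8: A=0

0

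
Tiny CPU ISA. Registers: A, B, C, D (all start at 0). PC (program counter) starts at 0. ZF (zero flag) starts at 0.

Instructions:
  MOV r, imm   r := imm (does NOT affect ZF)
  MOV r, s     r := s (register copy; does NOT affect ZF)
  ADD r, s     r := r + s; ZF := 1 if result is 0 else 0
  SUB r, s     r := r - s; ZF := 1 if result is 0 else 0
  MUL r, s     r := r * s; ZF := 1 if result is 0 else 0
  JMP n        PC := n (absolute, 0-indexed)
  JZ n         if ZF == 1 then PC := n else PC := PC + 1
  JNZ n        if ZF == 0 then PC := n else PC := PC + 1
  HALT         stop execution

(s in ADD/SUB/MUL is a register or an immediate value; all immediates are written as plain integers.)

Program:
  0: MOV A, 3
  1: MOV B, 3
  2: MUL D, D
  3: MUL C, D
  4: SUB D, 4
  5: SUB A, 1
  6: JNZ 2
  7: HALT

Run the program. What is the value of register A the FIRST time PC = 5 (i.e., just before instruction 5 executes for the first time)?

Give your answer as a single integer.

Step 1: PC=0 exec 'MOV A, 3'. After: A=3 B=0 C=0 D=0 ZF=0 PC=1
Step 2: PC=1 exec 'MOV B, 3'. After: A=3 B=3 C=0 D=0 ZF=0 PC=2
Step 3: PC=2 exec 'MUL D, D'. After: A=3 B=3 C=0 D=0 ZF=1 PC=3
Step 4: PC=3 exec 'MUL C, D'. After: A=3 B=3 C=0 D=0 ZF=1 PC=4
Step 5: PC=4 exec 'SUB D, 4'. After: A=3 B=3 C=0 D=-4 ZF=0 PC=5
First time PC=5: A=3

3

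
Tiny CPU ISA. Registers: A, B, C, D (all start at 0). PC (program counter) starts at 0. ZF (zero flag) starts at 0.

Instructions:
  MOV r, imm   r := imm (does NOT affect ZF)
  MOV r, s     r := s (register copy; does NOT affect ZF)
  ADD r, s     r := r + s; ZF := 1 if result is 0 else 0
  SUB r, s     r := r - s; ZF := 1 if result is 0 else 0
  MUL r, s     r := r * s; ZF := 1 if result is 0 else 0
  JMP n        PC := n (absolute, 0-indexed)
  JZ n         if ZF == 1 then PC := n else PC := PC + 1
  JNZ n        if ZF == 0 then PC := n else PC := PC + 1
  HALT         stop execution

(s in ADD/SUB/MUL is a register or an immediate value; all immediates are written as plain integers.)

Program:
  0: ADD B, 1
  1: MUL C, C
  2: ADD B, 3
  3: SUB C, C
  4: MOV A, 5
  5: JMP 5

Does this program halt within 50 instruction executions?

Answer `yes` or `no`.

Answer: no

Derivation:
Step 1: PC=0 exec 'ADD B, 1'. After: A=0 B=1 C=0 D=0 ZF=0 PC=1
Step 2: PC=1 exec 'MUL C, C'. After: A=0 B=1 C=0 D=0 ZF=1 PC=2
Step 3: PC=2 exec 'ADD B, 3'. After: A=0 B=4 C=0 D=0 ZF=0 PC=3
Step 4: PC=3 exec 'SUB C, C'. After: A=0 B=4 C=0 D=0 ZF=1 PC=4
Step 5: PC=4 exec 'MOV A, 5'. After: A=5 B=4 C=0 D=0 ZF=1 PC=5
Step 6: PC=5 exec 'JMP 5'. After: A=5 B=4 C=0 D=0 ZF=1 PC=5
State after step 6 equals state after step 5: the program is in a cycle of length 1 and will never halt.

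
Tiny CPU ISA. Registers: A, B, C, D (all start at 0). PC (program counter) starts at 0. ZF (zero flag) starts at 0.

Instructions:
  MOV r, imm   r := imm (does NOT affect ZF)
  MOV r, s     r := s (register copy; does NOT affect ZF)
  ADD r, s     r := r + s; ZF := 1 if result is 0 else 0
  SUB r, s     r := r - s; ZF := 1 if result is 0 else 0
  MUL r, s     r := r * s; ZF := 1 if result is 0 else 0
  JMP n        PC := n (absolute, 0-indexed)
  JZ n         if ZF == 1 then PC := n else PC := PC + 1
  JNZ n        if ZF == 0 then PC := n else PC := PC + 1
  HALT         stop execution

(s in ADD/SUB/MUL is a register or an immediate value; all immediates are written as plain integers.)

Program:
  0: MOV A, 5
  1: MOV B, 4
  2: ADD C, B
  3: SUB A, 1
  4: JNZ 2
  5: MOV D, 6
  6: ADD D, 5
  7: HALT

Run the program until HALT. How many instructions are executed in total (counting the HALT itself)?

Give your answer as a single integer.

Step 1: PC=0 exec 'MOV A, 5'. After: A=5 B=0 C=0 D=0 ZF=0 PC=1
Step 2: PC=1 exec 'MOV B, 4'. After: A=5 B=4 C=0 D=0 ZF=0 PC=2
Step 3: PC=2 exec 'ADD C, B'. After: A=5 B=4 C=4 D=0 ZF=0 PC=3
Step 4: PC=3 exec 'SUB A, 1'. After: A=4 B=4 C=4 D=0 ZF=0 PC=4
Step 5: PC=4 exec 'JNZ 2'. After: A=4 B=4 C=4 D=0 ZF=0 PC=2
Step 6: PC=2 exec 'ADD C, B'. After: A=4 B=4 C=8 D=0 ZF=0 PC=3
Step 7: PC=3 exec 'SUB A, 1'. After: A=3 B=4 C=8 D=0 ZF=0 PC=4
Step 8: PC=4 exec 'JNZ 2'. After: A=3 B=4 C=8 D=0 ZF=0 PC=2
Step 9: PC=2 exec 'ADD C, B'. After: A=3 B=4 C=12 D=0 ZF=0 PC=3
Step 10: PC=3 exec 'SUB A, 1'. After: A=2 B=4 C=12 D=0 ZF=0 PC=4
Step 11: PC=4 exec 'JNZ 2'. After: A=2 B=4 C=12 D=0 ZF=0 PC=2
Step 12: PC=2 exec 'ADD C, B'. After: A=2 B=4 C=16 D=0 ZF=0 PC=3
Step 13: PC=3 exec 'SUB A, 1'. After: A=1 B=4 C=16 D=0 ZF=0 PC=4
Step 14: PC=4 exec 'JNZ 2'. After: A=1 B=4 C=16 D=0 ZF=0 PC=2
Step 15: PC=2 exec 'ADD C, B'. After: A=1 B=4 C=20 D=0 ZF=0 PC=3
Step 16: PC=3 exec 'SUB A, 1'. After: A=0 B=4 C=20 D=0 ZF=1 PC=4
Step 17: PC=4 exec 'JNZ 2'. After: A=0 B=4 C=20 D=0 ZF=1 PC=5
Step 18: PC=5 exec 'MOV D, 6'. After: A=0 B=4 C=20 D=6 ZF=1 PC=6
Step 19: PC=6 exec 'ADD D, 5'. After: A=0 B=4 C=20 D=11 ZF=0 PC=7
Step 20: PC=7 exec 'HALT'. After: A=0 B=4 C=20 D=11 ZF=0 PC=7 HALTED
Total instructions executed: 20

Answer: 20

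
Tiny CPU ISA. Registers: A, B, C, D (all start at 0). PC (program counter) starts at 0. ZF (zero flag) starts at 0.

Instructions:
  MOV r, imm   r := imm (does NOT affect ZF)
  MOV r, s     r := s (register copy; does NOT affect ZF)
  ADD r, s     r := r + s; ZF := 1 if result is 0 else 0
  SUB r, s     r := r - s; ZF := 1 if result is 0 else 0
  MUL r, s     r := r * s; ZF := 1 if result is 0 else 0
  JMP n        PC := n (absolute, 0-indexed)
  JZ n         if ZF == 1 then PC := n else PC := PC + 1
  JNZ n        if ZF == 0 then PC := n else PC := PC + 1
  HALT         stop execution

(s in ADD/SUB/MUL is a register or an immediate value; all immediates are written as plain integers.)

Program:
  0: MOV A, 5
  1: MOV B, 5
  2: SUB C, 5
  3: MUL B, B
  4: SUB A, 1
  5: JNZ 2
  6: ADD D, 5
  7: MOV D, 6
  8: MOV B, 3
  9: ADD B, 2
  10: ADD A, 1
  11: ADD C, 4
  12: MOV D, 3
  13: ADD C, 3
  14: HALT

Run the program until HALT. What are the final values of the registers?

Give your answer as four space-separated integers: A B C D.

Step 1: PC=0 exec 'MOV A, 5'. After: A=5 B=0 C=0 D=0 ZF=0 PC=1
Step 2: PC=1 exec 'MOV B, 5'. After: A=5 B=5 C=0 D=0 ZF=0 PC=2
Step 3: PC=2 exec 'SUB C, 5'. After: A=5 B=5 C=-5 D=0 ZF=0 PC=3
Step 4: PC=3 exec 'MUL B, B'. After: A=5 B=25 C=-5 D=0 ZF=0 PC=4
Step 5: PC=4 exec 'SUB A, 1'. After: A=4 B=25 C=-5 D=0 ZF=0 PC=5
Step 6: PC=5 exec 'JNZ 2'. After: A=4 B=25 C=-5 D=0 ZF=0 PC=2
Step 7: PC=2 exec 'SUB C, 5'. After: A=4 B=25 C=-10 D=0 ZF=0 PC=3
Step 8: PC=3 exec 'MUL B, B'. After: A=4 B=625 C=-10 D=0 ZF=0 PC=4
Step 9: PC=4 exec 'SUB A, 1'. After: A=3 B=625 C=-10 D=0 ZF=0 PC=5
Step 10: PC=5 exec 'JNZ 2'. After: A=3 B=625 C=-10 D=0 ZF=0 PC=2
Step 11: PC=2 exec 'SUB C, 5'. After: A=3 B=625 C=-15 D=0 ZF=0 PC=3
Step 12: PC=3 exec 'MUL B, B'. After: A=3 B=390625 C=-15 D=0 ZF=0 PC=4
Step 13: PC=4 exec 'SUB A, 1'. After: A=2 B=390625 C=-15 D=0 ZF=0 PC=5
Step 14: PC=5 exec 'JNZ 2'. After: A=2 B=390625 C=-15 D=0 ZF=0 PC=2
Step 15: PC=2 exec 'SUB C, 5'. After: A=2 B=390625 C=-20 D=0 ZF=0 PC=3
Step 16: PC=3 exec 'MUL B, B'. After: A=2 B=152587890625 C=-20 D=0 ZF=0 PC=4
Step 17: PC=4 exec 'SUB A, 1'. After: A=1 B=152587890625 C=-20 D=0 ZF=0 PC=5
Step 18: PC=5 exec 'JNZ 2'. After: A=1 B=152587890625 C=-20 D=0 ZF=0 PC=2
Step 19: PC=2 exec 'SUB C, 5'. After: A=1 B=152587890625 C=-25 D=0 ZF=0 PC=3
Step 20: PC=3 exec 'MUL B, B'. After: A=1 B=23283064365386962890625 C=-25 D=0 ZF=0 PC=4
Step 21: PC=4 exec 'SUB A, 1'. After: A=0 B=23283064365386962890625 C=-25 D=0 ZF=1 PC=5
Step 22: PC=5 exec 'JNZ 2'. After: A=0 B=23283064365386962890625 C=-25 D=0 ZF=1 PC=6
Step 23: PC=6 exec 'ADD D, 5'. After: A=0 B=23283064365386962890625 C=-25 D=5 ZF=0 PC=7
Step 24: PC=7 exec 'MOV D, 6'. After: A=0 B=23283064365386962890625 C=-25 D=6 ZF=0 PC=8
Step 25: PC=8 exec 'MOV B, 3'. After: A=0 B=3 C=-25 D=6 ZF=0 PC=9
Step 26: PC=9 exec 'ADD B, 2'. After: A=0 B=5 C=-25 D=6 ZF=0 PC=10
Step 27: PC=10 exec 'ADD A, 1'. After: A=1 B=5 C=-25 D=6 ZF=0 PC=11
Step 28: PC=11 exec 'ADD C, 4'. After: A=1 B=5 C=-21 D=6 ZF=0 PC=12
Step 29: PC=12 exec 'MOV D, 3'. After: A=1 B=5 C=-21 D=3 ZF=0 PC=13
Step 30: PC=13 exec 'ADD C, 3'. After: A=1 B=5 C=-18 D=3 ZF=0 PC=14
Step 31: PC=14 exec 'HALT'. After: A=1 B=5 C=-18 D=3 ZF=0 PC=14 HALTED

Answer: 1 5 -18 3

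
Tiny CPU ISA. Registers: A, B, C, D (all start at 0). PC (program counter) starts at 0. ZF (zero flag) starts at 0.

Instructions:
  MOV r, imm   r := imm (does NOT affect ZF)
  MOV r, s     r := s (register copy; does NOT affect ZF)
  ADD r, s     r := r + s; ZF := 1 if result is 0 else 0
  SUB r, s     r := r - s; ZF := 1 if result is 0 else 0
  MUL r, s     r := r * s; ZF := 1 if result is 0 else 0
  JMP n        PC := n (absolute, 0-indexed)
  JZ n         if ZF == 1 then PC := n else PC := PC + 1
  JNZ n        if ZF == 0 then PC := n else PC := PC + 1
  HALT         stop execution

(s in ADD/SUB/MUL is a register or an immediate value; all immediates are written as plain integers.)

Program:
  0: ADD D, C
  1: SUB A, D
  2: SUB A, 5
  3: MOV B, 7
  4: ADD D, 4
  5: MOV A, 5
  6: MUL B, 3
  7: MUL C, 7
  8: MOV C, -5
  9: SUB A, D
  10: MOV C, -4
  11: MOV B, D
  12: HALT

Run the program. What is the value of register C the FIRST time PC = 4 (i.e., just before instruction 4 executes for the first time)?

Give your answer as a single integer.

Step 1: PC=0 exec 'ADD D, C'. After: A=0 B=0 C=0 D=0 ZF=1 PC=1
Step 2: PC=1 exec 'SUB A, D'. After: A=0 B=0 C=0 D=0 ZF=1 PC=2
Step 3: PC=2 exec 'SUB A, 5'. After: A=-5 B=0 C=0 D=0 ZF=0 PC=3
Step 4: PC=3 exec 'MOV B, 7'. After: A=-5 B=7 C=0 D=0 ZF=0 PC=4
First time PC=4: C=0

0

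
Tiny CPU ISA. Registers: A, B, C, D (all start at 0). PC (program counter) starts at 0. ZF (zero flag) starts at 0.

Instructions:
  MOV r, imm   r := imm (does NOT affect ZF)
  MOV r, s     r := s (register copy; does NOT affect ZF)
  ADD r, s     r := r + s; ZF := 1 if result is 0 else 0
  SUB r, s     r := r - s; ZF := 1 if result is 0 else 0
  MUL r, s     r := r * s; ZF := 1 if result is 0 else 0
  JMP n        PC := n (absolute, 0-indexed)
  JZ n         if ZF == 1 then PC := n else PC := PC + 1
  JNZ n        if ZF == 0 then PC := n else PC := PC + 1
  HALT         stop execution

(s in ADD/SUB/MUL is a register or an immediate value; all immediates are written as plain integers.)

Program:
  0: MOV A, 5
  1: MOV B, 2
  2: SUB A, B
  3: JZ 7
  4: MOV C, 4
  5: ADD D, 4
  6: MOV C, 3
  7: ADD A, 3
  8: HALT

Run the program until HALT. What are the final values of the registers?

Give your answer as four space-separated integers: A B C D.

Answer: 6 2 3 4

Derivation:
Step 1: PC=0 exec 'MOV A, 5'. After: A=5 B=0 C=0 D=0 ZF=0 PC=1
Step 2: PC=1 exec 'MOV B, 2'. After: A=5 B=2 C=0 D=0 ZF=0 PC=2
Step 3: PC=2 exec 'SUB A, B'. After: A=3 B=2 C=0 D=0 ZF=0 PC=3
Step 4: PC=3 exec 'JZ 7'. After: A=3 B=2 C=0 D=0 ZF=0 PC=4
Step 5: PC=4 exec 'MOV C, 4'. After: A=3 B=2 C=4 D=0 ZF=0 PC=5
Step 6: PC=5 exec 'ADD D, 4'. After: A=3 B=2 C=4 D=4 ZF=0 PC=6
Step 7: PC=6 exec 'MOV C, 3'. After: A=3 B=2 C=3 D=4 ZF=0 PC=7
Step 8: PC=7 exec 'ADD A, 3'. After: A=6 B=2 C=3 D=4 ZF=0 PC=8
Step 9: PC=8 exec 'HALT'. After: A=6 B=2 C=3 D=4 ZF=0 PC=8 HALTED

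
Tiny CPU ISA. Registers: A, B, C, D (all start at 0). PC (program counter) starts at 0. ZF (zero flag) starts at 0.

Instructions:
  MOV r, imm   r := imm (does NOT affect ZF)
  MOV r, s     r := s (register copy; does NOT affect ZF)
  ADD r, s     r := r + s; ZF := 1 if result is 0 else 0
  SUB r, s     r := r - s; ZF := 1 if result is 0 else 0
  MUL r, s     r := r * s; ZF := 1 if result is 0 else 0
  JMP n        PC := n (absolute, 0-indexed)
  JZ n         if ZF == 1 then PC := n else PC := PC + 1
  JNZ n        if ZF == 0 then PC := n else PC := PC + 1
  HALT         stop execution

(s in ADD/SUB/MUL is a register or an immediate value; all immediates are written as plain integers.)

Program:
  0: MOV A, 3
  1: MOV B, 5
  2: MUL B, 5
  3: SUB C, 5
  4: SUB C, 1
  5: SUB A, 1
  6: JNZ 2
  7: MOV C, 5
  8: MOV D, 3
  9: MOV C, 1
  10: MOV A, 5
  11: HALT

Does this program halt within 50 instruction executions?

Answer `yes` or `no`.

Answer: yes

Derivation:
Step 1: PC=0 exec 'MOV A, 3'. After: A=3 B=0 C=0 D=0 ZF=0 PC=1
Step 2: PC=1 exec 'MOV B, 5'. After: A=3 B=5 C=0 D=0 ZF=0 PC=2
Step 3: PC=2 exec 'MUL B, 5'. After: A=3 B=25 C=0 D=0 ZF=0 PC=3
Step 4: PC=3 exec 'SUB C, 5'. After: A=3 B=25 C=-5 D=0 ZF=0 PC=4
Step 5: PC=4 exec 'SUB C, 1'. After: A=3 B=25 C=-6 D=0 ZF=0 PC=5
Step 6: PC=5 exec 'SUB A, 1'. After: A=2 B=25 C=-6 D=0 ZF=0 PC=6
Step 7: PC=6 exec 'JNZ 2'. After: A=2 B=25 C=-6 D=0 ZF=0 PC=2
Step 8: PC=2 exec 'MUL B, 5'. After: A=2 B=125 C=-6 D=0 ZF=0 PC=3
Step 9: PC=3 exec 'SUB C, 5'. After: A=2 B=125 C=-11 D=0 ZF=0 PC=4
Step 10: PC=4 exec 'SUB C, 1'. After: A=2 B=125 C=-12 D=0 ZF=0 PC=5
Step 11: PC=5 exec 'SUB A, 1'. After: A=1 B=125 C=-12 D=0 ZF=0 PC=6
Step 12: PC=6 exec 'JNZ 2'. After: A=1 B=125 C=-12 D=0 ZF=0 PC=2
Step 13: PC=2 exec 'MUL B, 5'. After: A=1 B=625 C=-12 D=0 ZF=0 PC=3
Step 14: PC=3 exec 'SUB C, 5'. After: A=1 B=625 C=-17 D=0 ZF=0 PC=4
Step 15: PC=4 exec 'SUB C, 1'. After: A=1 B=625 C=-18 D=0 ZF=0 PC=5
Step 16: PC=5 exec 'SUB A, 1'. After: A=0 B=625 C=-18 D=0 ZF=1 PC=6
Step 17: PC=6 exec 'JNZ 2'. After: A=0 B=625 C=-18 D=0 ZF=1 PC=7
Step 18: PC=7 exec 'MOV C, 5'. After: A=0 B=625 C=5 D=0 ZF=1 PC=8
Step 19: PC=8 exec 'MOV D, 3'. After: A=0 B=625 C=5 D=3 ZF=1 PC=9
Step 20: PC=9 exec 'MOV C, 1'. After: A=0 B=625 C=1 D=3 ZF=1 PC=10
Step 21: PC=10 exec 'MOV A, 5'. After: A=5 B=625 C=1 D=3 ZF=1 PC=11
Step 22: PC=11 exec 'HALT'. After: A=5 B=625 C=1 D=3 ZF=1 PC=11 HALTED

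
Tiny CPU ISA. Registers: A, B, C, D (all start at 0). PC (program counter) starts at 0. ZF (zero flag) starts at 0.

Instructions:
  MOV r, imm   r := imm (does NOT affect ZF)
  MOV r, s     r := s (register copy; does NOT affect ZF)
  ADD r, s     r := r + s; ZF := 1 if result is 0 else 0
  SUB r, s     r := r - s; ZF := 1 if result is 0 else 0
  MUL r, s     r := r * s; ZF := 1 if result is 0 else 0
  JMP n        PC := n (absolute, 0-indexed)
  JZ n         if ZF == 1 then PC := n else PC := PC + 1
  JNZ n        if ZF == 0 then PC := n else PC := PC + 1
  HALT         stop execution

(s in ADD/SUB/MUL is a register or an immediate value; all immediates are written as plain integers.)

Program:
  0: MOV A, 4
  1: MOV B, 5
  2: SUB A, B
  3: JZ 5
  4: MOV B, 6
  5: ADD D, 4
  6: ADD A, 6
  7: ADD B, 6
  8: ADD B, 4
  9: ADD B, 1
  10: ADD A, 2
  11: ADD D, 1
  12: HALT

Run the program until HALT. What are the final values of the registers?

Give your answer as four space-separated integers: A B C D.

Answer: 7 17 0 5

Derivation:
Step 1: PC=0 exec 'MOV A, 4'. After: A=4 B=0 C=0 D=0 ZF=0 PC=1
Step 2: PC=1 exec 'MOV B, 5'. After: A=4 B=5 C=0 D=0 ZF=0 PC=2
Step 3: PC=2 exec 'SUB A, B'. After: A=-1 B=5 C=0 D=0 ZF=0 PC=3
Step 4: PC=3 exec 'JZ 5'. After: A=-1 B=5 C=0 D=0 ZF=0 PC=4
Step 5: PC=4 exec 'MOV B, 6'. After: A=-1 B=6 C=0 D=0 ZF=0 PC=5
Step 6: PC=5 exec 'ADD D, 4'. After: A=-1 B=6 C=0 D=4 ZF=0 PC=6
Step 7: PC=6 exec 'ADD A, 6'. After: A=5 B=6 C=0 D=4 ZF=0 PC=7
Step 8: PC=7 exec 'ADD B, 6'. After: A=5 B=12 C=0 D=4 ZF=0 PC=8
Step 9: PC=8 exec 'ADD B, 4'. After: A=5 B=16 C=0 D=4 ZF=0 PC=9
Step 10: PC=9 exec 'ADD B, 1'. After: A=5 B=17 C=0 D=4 ZF=0 PC=10
Step 11: PC=10 exec 'ADD A, 2'. After: A=7 B=17 C=0 D=4 ZF=0 PC=11
Step 12: PC=11 exec 'ADD D, 1'. After: A=7 B=17 C=0 D=5 ZF=0 PC=12
Step 13: PC=12 exec 'HALT'. After: A=7 B=17 C=0 D=5 ZF=0 PC=12 HALTED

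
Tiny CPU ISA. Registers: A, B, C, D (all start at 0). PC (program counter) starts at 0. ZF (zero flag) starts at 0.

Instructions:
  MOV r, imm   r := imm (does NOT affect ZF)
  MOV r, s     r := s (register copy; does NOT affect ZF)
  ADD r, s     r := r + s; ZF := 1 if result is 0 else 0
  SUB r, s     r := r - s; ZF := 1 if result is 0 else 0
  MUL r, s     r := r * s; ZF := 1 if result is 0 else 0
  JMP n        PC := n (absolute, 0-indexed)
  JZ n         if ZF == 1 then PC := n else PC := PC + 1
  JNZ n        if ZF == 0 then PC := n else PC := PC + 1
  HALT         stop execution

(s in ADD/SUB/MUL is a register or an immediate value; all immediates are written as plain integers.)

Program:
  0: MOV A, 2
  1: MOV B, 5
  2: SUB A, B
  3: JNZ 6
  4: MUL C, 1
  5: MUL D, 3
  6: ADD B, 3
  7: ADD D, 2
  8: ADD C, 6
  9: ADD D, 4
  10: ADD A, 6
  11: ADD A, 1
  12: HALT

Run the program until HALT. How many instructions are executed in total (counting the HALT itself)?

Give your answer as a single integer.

Answer: 11

Derivation:
Step 1: PC=0 exec 'MOV A, 2'. After: A=2 B=0 C=0 D=0 ZF=0 PC=1
Step 2: PC=1 exec 'MOV B, 5'. After: A=2 B=5 C=0 D=0 ZF=0 PC=2
Step 3: PC=2 exec 'SUB A, B'. After: A=-3 B=5 C=0 D=0 ZF=0 PC=3
Step 4: PC=3 exec 'JNZ 6'. After: A=-3 B=5 C=0 D=0 ZF=0 PC=6
Step 5: PC=6 exec 'ADD B, 3'. After: A=-3 B=8 C=0 D=0 ZF=0 PC=7
Step 6: PC=7 exec 'ADD D, 2'. After: A=-3 B=8 C=0 D=2 ZF=0 PC=8
Step 7: PC=8 exec 'ADD C, 6'. After: A=-3 B=8 C=6 D=2 ZF=0 PC=9
Step 8: PC=9 exec 'ADD D, 4'. After: A=-3 B=8 C=6 D=6 ZF=0 PC=10
Step 9: PC=10 exec 'ADD A, 6'. After: A=3 B=8 C=6 D=6 ZF=0 PC=11
Step 10: PC=11 exec 'ADD A, 1'. After: A=4 B=8 C=6 D=6 ZF=0 PC=12
Step 11: PC=12 exec 'HALT'. After: A=4 B=8 C=6 D=6 ZF=0 PC=12 HALTED
Total instructions executed: 11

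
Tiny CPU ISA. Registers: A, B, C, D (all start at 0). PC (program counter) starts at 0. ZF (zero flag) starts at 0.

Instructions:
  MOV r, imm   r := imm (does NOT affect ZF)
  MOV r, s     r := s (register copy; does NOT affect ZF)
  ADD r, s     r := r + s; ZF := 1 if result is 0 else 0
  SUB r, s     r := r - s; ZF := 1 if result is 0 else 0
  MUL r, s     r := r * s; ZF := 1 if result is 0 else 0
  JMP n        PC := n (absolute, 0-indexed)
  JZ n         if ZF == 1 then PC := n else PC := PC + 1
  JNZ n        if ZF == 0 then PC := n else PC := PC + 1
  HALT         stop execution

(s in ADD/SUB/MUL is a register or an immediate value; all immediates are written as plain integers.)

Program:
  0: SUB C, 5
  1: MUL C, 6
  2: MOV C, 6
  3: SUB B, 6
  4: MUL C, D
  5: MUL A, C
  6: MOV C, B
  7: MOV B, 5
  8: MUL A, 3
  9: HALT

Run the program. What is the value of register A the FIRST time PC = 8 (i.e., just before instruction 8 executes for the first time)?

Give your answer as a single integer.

Step 1: PC=0 exec 'SUB C, 5'. After: A=0 B=0 C=-5 D=0 ZF=0 PC=1
Step 2: PC=1 exec 'MUL C, 6'. After: A=0 B=0 C=-30 D=0 ZF=0 PC=2
Step 3: PC=2 exec 'MOV C, 6'. After: A=0 B=0 C=6 D=0 ZF=0 PC=3
Step 4: PC=3 exec 'SUB B, 6'. After: A=0 B=-6 C=6 D=0 ZF=0 PC=4
Step 5: PC=4 exec 'MUL C, D'. After: A=0 B=-6 C=0 D=0 ZF=1 PC=5
Step 6: PC=5 exec 'MUL A, C'. After: A=0 B=-6 C=0 D=0 ZF=1 PC=6
Step 7: PC=6 exec 'MOV C, B'. After: A=0 B=-6 C=-6 D=0 ZF=1 PC=7
Step 8: PC=7 exec 'MOV B, 5'. After: A=0 B=5 C=-6 D=0 ZF=1 PC=8
First time PC=8: A=0

0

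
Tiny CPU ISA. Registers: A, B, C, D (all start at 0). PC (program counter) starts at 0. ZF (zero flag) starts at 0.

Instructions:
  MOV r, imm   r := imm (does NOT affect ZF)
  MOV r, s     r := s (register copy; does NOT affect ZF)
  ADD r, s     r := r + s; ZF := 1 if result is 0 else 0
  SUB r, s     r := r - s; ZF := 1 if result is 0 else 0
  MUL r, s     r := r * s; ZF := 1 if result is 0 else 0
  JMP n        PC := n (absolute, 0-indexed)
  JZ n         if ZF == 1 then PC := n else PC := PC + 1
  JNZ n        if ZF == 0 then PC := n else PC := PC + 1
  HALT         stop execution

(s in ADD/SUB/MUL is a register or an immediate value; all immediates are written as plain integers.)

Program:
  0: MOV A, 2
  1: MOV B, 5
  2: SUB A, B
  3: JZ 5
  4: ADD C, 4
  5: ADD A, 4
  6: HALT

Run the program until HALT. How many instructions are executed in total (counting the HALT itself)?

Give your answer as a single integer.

Answer: 7

Derivation:
Step 1: PC=0 exec 'MOV A, 2'. After: A=2 B=0 C=0 D=0 ZF=0 PC=1
Step 2: PC=1 exec 'MOV B, 5'. After: A=2 B=5 C=0 D=0 ZF=0 PC=2
Step 3: PC=2 exec 'SUB A, B'. After: A=-3 B=5 C=0 D=0 ZF=0 PC=3
Step 4: PC=3 exec 'JZ 5'. After: A=-3 B=5 C=0 D=0 ZF=0 PC=4
Step 5: PC=4 exec 'ADD C, 4'. After: A=-3 B=5 C=4 D=0 ZF=0 PC=5
Step 6: PC=5 exec 'ADD A, 4'. After: A=1 B=5 C=4 D=0 ZF=0 PC=6
Step 7: PC=6 exec 'HALT'. After: A=1 B=5 C=4 D=0 ZF=0 PC=6 HALTED
Total instructions executed: 7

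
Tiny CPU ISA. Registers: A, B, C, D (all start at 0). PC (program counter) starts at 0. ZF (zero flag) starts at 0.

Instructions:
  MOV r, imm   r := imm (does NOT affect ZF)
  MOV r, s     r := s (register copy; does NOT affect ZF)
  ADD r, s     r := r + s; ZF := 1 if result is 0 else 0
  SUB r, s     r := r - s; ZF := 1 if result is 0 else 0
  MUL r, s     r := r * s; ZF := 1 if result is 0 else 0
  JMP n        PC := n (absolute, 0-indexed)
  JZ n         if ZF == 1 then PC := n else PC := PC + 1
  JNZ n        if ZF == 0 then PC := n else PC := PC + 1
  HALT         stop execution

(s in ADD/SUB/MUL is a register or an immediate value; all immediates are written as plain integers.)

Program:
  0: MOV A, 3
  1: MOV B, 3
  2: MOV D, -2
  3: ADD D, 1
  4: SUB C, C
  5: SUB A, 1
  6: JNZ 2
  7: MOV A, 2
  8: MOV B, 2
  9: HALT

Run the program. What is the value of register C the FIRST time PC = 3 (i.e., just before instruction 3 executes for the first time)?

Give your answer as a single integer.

Step 1: PC=0 exec 'MOV A, 3'. After: A=3 B=0 C=0 D=0 ZF=0 PC=1
Step 2: PC=1 exec 'MOV B, 3'. After: A=3 B=3 C=0 D=0 ZF=0 PC=2
Step 3: PC=2 exec 'MOV D, -2'. After: A=3 B=3 C=0 D=-2 ZF=0 PC=3
First time PC=3: C=0

0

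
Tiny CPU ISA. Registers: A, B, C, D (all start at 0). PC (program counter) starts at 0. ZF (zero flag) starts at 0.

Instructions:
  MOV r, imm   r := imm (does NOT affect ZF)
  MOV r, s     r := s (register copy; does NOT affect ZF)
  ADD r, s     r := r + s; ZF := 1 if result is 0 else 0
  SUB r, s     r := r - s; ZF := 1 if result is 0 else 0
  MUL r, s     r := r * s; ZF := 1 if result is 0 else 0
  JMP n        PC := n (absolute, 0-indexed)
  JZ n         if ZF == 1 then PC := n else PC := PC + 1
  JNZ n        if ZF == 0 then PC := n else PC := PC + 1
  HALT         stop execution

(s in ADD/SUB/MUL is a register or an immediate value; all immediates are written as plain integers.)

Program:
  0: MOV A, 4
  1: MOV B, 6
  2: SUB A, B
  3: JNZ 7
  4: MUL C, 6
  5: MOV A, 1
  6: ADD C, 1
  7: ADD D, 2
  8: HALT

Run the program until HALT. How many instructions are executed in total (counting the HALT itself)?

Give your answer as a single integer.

Step 1: PC=0 exec 'MOV A, 4'. After: A=4 B=0 C=0 D=0 ZF=0 PC=1
Step 2: PC=1 exec 'MOV B, 6'. After: A=4 B=6 C=0 D=0 ZF=0 PC=2
Step 3: PC=2 exec 'SUB A, B'. After: A=-2 B=6 C=0 D=0 ZF=0 PC=3
Step 4: PC=3 exec 'JNZ 7'. After: A=-2 B=6 C=0 D=0 ZF=0 PC=7
Step 5: PC=7 exec 'ADD D, 2'. After: A=-2 B=6 C=0 D=2 ZF=0 PC=8
Step 6: PC=8 exec 'HALT'. After: A=-2 B=6 C=0 D=2 ZF=0 PC=8 HALTED
Total instructions executed: 6

Answer: 6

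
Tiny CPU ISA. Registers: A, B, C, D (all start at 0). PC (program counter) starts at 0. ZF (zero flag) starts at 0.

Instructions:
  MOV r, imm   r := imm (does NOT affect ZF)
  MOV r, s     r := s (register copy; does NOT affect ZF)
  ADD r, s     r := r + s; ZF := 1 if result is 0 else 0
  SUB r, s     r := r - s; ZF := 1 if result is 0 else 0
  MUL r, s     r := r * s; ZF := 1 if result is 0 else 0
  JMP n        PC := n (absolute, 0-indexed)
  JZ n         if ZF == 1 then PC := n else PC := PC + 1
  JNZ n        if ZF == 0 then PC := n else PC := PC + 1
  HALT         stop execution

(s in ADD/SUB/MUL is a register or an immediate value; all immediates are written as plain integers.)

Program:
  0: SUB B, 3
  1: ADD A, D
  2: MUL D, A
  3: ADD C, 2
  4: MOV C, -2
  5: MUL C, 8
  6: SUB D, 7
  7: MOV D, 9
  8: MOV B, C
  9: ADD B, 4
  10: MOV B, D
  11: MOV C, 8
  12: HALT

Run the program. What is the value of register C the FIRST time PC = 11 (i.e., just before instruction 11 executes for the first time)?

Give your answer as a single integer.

Step 1: PC=0 exec 'SUB B, 3'. After: A=0 B=-3 C=0 D=0 ZF=0 PC=1
Step 2: PC=1 exec 'ADD A, D'. After: A=0 B=-3 C=0 D=0 ZF=1 PC=2
Step 3: PC=2 exec 'MUL D, A'. After: A=0 B=-3 C=0 D=0 ZF=1 PC=3
Step 4: PC=3 exec 'ADD C, 2'. After: A=0 B=-3 C=2 D=0 ZF=0 PC=4
Step 5: PC=4 exec 'MOV C, -2'. After: A=0 B=-3 C=-2 D=0 ZF=0 PC=5
Step 6: PC=5 exec 'MUL C, 8'. After: A=0 B=-3 C=-16 D=0 ZF=0 PC=6
Step 7: PC=6 exec 'SUB D, 7'. After: A=0 B=-3 C=-16 D=-7 ZF=0 PC=7
Step 8: PC=7 exec 'MOV D, 9'. After: A=0 B=-3 C=-16 D=9 ZF=0 PC=8
Step 9: PC=8 exec 'MOV B, C'. After: A=0 B=-16 C=-16 D=9 ZF=0 PC=9
Step 10: PC=9 exec 'ADD B, 4'. After: A=0 B=-12 C=-16 D=9 ZF=0 PC=10
Step 11: PC=10 exec 'MOV B, D'. After: A=0 B=9 C=-16 D=9 ZF=0 PC=11
First time PC=11: C=-16

-16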